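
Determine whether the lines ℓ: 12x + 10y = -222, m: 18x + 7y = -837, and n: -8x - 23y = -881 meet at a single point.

Lines aᵢx + bᵢy = cᵢ with pairwise distinct directions are concurrent exactly when det[aᵢ bᵢ cᵢ] = 0.
Here the determinant is 0.
It vanishes, so the lines are concurrent at (-71, 63).

Yes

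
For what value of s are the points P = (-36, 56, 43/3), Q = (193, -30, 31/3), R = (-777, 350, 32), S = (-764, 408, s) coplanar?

152/3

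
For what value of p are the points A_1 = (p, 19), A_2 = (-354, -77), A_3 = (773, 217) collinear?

Collinearity: (A_1 − A_2) must be parallel to (A_3 − A_2) = (1127, 294).
Cross-multiplying the components: (p − (-354))·(294) = (96)·(1127).
Solving gives p = 14.

14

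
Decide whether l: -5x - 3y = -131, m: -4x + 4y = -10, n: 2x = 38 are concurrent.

No

Intersecting l and m: solving the 2×2 system gives (x, y) = (277/16, 237/16).
Substitute into n: (2)(277/16) + (0)(237/16) = 277/8.
But n requires 38 ≠ 277/8, so the three lines have no common point.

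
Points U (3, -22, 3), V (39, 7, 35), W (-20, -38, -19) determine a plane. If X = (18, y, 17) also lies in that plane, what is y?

A normal to the plane is n = UV × UW = (-126, 56, 91).
X lies in the plane iff n · UX = 0.
This gives (56)y + (616) = 0, so y = -11.

-11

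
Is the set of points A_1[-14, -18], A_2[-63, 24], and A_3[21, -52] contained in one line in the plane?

No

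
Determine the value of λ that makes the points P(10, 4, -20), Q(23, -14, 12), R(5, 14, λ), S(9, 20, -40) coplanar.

Normal to plane PQS: n = (-152, 228, 190); plane equation n·X = -4408.
Requiring n·R = -4408: (190)λ + (2432) = -4408.
So λ = -36.

-36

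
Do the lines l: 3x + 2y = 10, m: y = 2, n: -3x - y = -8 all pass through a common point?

Yes

Intersecting l and m: solving the 2×2 system gives (x, y) = (2, 2).
Substitute into n: (-3)(2) + (-1)(2) = -8.
This equals -8, so (2, 2) lies on all three lines and they are concurrent.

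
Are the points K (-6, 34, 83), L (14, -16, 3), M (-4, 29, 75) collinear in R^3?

Yes

KL = (20, -50, -80), KM = (2, -5, -8).
KL × KM = (0, 0, 0).
The cross product vanishes, so the three points are collinear.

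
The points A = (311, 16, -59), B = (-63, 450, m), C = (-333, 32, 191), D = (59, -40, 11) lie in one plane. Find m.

Normal to plane ACD: n = (15120, -17920, 40096); plane equation n·P = 2049936.
Requiring n·B = 2049936: (40096)m + (-9016560) = 2049936.
So m = 276.

276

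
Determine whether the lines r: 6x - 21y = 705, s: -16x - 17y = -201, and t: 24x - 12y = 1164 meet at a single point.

Yes

Lines aᵢx + bᵢy = cᵢ with pairwise distinct directions are concurrent exactly when det[aᵢ bᵢ cᵢ] = 0.
Here the determinant is 0.
It vanishes, so the lines are concurrent at (37, -23).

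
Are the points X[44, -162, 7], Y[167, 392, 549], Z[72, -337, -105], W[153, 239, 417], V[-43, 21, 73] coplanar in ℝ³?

The plane through X, Y, Z has normal n = XY × XZ = (32802, 28952, -37037) and equation n·P = -3506195.
Checking the remaining points: n·W = -3506195, n·V = -3506195.
All equal -3506195, so all 5 points lie in one plane.

Yes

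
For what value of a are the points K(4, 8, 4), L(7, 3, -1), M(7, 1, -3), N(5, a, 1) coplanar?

5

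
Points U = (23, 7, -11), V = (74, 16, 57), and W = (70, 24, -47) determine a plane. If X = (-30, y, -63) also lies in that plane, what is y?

Coplanarity requires UV · (UW × UX) = 0.
UV = (51, 9, 68), UW = (47, 17, -36); the triple product is linear in y with coefficient 5032 and constant term 20128.
Setting it to zero: y = -4.

-4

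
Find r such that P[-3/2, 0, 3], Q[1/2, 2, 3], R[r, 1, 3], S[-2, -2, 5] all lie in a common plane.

-1/2

Coplanarity ⇔ det[PQ; PR; PS] = 0.
Expanding, this is linear in r: (-4)r + (-2) = 0.
So r = -1/2.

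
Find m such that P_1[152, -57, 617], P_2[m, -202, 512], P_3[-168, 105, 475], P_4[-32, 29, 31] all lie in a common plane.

432

The points are coplanar iff P_1P_2 · (P_1P_3 × P_1P_4) = 0.
Expanding, this is linear in m: (-82720)m + (35735040) = 0.
So m = 432.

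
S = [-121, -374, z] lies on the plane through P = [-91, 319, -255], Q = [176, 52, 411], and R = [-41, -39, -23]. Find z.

Coplanarity requires PQ · (PR × PS) = 0.
PQ = (267, -267, 666), PR = (50, -358, 232); the triple product is linear in z with coefficient -82236 and constant term -6414408.
Setting it to zero: z = -78.

-78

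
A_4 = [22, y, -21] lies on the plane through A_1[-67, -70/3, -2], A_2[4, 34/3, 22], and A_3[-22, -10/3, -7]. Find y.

46/3

A normal to the plane is n = A_1A_2 × A_1A_3 = (-1960/3, 1435, -140).
A_4 lies in the plane iff n · A_1A_4 = 0.
This gives (1435)y + (-66010/3) = 0, so y = 46/3.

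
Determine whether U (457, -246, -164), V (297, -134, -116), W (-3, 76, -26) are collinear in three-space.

Yes

UV = (-160, 112, 48), UW = (-460, 322, 138).
Each component of UW is 23/8 times the corresponding component of UV, so UW = 23/8·UV and the points are collinear.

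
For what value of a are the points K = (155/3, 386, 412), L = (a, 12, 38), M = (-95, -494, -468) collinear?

Collinearity requires KL × KM = 0; each component is linear in a.
The y-component gives (880)a + (28160/3) = 0, so a = -32/3.
The remaining components then also vanish.

-32/3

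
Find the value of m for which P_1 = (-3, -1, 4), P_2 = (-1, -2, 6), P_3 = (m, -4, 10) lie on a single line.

Collinearity requires P_1P_2 × P_1P_3 = 0; each component is linear in m.
The y-component gives (2)m + (-6) = 0, so m = 3.
The remaining components then also vanish.

3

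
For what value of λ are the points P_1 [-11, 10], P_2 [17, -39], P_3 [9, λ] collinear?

-25

Collinearity: (P_3 − P_1) must be parallel to (P_2 − P_1) = (28, -49).
Cross-multiplying the components: (λ − 10)·(28) = (20)·(-49).
Solving gives λ = -25.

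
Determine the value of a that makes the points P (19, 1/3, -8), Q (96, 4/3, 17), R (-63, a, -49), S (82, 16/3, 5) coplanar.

22/3

The points are coplanar iff PQ · (PR × PS) = 0.
Expanding, this is linear in a: (-574)a + (12628/3) = 0.
So a = 22/3.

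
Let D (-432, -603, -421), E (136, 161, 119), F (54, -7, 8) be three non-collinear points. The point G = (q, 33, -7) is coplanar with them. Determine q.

Coplanarity requires DE · (DF × DG) = 0.
DE = (568, 764, 540), DF = (486, 596, 429); the triple product is linear in q with coefficient 5916 and constant term 922896.
Setting it to zero: q = -156.

-156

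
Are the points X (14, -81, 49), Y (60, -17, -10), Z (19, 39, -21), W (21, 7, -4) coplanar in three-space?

Yes

A normal to the plane through X, Y, Z is n = XY × XZ = (2600, 2925, 5200).
The plane has equation n·P = 54275. For W: n·W = 54275.
Equal, so W lies in the plane and all four are coplanar.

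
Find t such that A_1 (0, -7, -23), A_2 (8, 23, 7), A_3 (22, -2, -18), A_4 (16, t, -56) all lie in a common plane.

Normal to plane A_1A_2A_3: n = (0, 620, -620); plane equation n·P = 9920.
Requiring n·A_4 = 9920: (620)t + (34720) = 9920.
So t = -40.

-40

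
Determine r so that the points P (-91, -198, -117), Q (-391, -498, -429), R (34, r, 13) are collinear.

-73

Direction PQ = (-300, -300, -312). From the x-coordinate of R, the parameter along the line is τ = (34 − (-91))/(-300) = -5/12.
Then r = (-198) + (-5/12)·(-300) = -73.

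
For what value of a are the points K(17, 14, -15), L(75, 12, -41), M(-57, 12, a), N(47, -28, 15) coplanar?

23

Normal to plane KLN: n = (-1152, -2520, -2376); plane equation n·P = -19224.
Requiring n·M = -19224: (-2376)a + (35424) = -19224.
So a = 23.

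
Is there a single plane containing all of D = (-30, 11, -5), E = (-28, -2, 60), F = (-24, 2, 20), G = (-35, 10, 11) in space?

No

With D as base: DE = (2, -13, 65), DF = (6, -9, 25), DG = (-5, -1, 16).
DF × DG = (-119, -221, -51).
DE · (DF × DG) = -680.
Since -680 ≠ 0, the four points are not coplanar.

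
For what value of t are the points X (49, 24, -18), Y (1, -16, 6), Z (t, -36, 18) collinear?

Collinearity requires XY × XZ = 0; each component is linear in t.
The y-component gives (24)t + (552) = 0, so t = -23.
The remaining components then also vanish.

-23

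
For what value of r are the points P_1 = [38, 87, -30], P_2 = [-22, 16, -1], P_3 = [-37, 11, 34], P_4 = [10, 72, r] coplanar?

The points are coplanar iff P_1P_2 · (P_1P_3 × P_1P_4) = 0.
Expanding, this is linear in r: (-765)r + (17595) = 0.
So r = 23.

23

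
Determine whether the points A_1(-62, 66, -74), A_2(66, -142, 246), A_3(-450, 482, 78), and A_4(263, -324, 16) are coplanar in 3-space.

A normal to the plane through A_1, A_2, A_3 is n = A_1A_2 × A_1A_3 = (-164736, -143616, -27456).
The plane has equation n·P = 2766720. For A_4: n·A_4 = 2766720.
Equal, so A_4 lies in the plane and all four are coplanar.

Yes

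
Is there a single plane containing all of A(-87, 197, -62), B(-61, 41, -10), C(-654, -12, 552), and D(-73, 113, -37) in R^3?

The four points are coplanar iff the 3×3 determinant with rows AB, AC, AD is zero.
Rows: (26, -156, 52), (-567, -209, 614), (14, -84, 25).
Expanding along the first row: (26)(46351) − (-156)(-22771) + (52)(50554) = 281658.
Nonzero ⇒ not coplanar.

No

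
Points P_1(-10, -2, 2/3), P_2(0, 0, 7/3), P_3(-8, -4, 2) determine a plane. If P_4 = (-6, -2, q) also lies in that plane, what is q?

A normal to the plane is n = P_1P_2 × P_1P_3 = (6, -10, -24).
P_4 lies in the plane iff n · P_1P_4 = 0.
This gives (-24)q + (40) = 0, so q = 5/3.

5/3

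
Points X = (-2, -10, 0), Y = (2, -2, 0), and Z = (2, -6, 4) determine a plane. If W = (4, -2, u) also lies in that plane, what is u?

4

A normal to the plane is n = XY × XZ = (32, -16, -16).
W lies in the plane iff n · XW = 0.
This gives (-16)u + (64) = 0, so u = 4.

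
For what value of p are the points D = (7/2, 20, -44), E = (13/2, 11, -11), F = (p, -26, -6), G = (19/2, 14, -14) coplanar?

-93/2

Coplanarity ⇔ det[DE; DF; DG] = 0.
Expanding, this is linear in p: (72)p + (3348) = 0.
So p = -93/2.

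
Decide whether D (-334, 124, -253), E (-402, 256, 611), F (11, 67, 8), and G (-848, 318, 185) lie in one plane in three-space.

Yes

The four points are coplanar iff the 3×3 determinant with rows DE, DF, DG is zero.
Rows: (-68, 132, 864), (345, -57, 261), (-514, 194, 438).
Expanding along the first row: (-68)(-75600) − (132)(285264) + (864)(37632) = 0.
Zero determinant ⇒ coplanar.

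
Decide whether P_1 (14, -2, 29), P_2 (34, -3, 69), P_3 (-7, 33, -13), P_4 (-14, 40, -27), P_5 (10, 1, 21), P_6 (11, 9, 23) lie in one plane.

The plane through P_1, P_2, P_3 has normal n = P_1P_2 × P_1P_3 = (-1358, 0, 679) and equation n·P = 679.
Checking the remaining points: n·P_4 = 679, n·P_5 = 679, n·P_6 = 679.
All equal 679, so all 6 points lie in one plane.

Yes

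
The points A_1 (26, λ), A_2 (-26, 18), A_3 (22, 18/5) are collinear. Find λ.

12/5

Collinearity: (A_1 − A_2) must be parallel to (A_3 − A_2) = (48, -72/5).
Cross-multiplying the components: (λ − 18)·(48) = (52)·(-72/5).
Solving gives λ = 12/5.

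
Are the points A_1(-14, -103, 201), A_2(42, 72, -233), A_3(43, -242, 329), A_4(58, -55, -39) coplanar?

With A_1 as base: A_1A_2 = (56, 175, -434), A_1A_3 = (57, -139, 128), A_1A_4 = (72, 48, -240).
A_1A_3 × A_1A_4 = (27216, 22896, 12744).
A_1A_2 · (A_1A_3 × A_1A_4) = 0.
The scalar triple product vanishes, so the four points are coplanar.

Yes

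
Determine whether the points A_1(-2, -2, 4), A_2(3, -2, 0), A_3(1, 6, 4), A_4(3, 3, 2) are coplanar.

No

With A_1 as base: A_1A_2 = (5, 0, -4), A_1A_3 = (3, 8, 0), A_1A_4 = (5, 5, -2).
A_1A_3 × A_1A_4 = (-16, 6, -25).
A_1A_2 · (A_1A_3 × A_1A_4) = 20.
Since 20 ≠ 0, the four points are not coplanar.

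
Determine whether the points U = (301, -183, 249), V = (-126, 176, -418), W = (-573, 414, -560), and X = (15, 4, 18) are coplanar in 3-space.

Yes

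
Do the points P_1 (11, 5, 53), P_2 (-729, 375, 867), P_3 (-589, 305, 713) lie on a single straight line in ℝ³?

Yes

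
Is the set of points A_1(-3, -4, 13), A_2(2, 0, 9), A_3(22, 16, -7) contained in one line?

Yes

A_1A_2 = (5, 4, -4), A_1A_3 = (25, 20, -20).
Each component of A_1A_3 is 5 times the corresponding component of A_1A_2, so A_1A_3 = 5·A_1A_2 and the points are collinear.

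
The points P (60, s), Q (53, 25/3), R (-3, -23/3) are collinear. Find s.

31/3

The three points are collinear iff det[PQ; PR] = 0.
This determinant is linear in s: (-56)s + (1736/3) = 0, so s = 31/3.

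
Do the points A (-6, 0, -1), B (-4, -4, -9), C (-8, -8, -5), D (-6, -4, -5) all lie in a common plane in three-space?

Yes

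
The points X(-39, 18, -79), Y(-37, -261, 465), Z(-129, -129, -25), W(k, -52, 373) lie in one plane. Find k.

Normal to plane XYZ: n = (64902, -49068, -25404); plane equation n·P = -1407486.
Requiring n·W = -1407486: (64902)k + (-6924156) = -1407486.
So k = 85.

85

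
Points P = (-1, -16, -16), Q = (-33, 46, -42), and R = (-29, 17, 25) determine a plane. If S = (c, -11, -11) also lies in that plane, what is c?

The plane through P, Q, R has equation 3400x + 2040y + 680z = -46920.
Substituting S: (3400)c + (-29920) = -46920, so c = -5.

-5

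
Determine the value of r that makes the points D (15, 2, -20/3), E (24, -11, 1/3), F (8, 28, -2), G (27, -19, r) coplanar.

Normal to plane DEF: n = (-728/3, -91, 143); plane equation n·P = -14326/3.
Requiring n·G = -14326/3: (143)r + (-4823) = -14326/3.
So r = 1/3.

1/3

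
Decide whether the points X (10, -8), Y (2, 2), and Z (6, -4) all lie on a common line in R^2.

XY = (-8, 10), XZ = (-4, 4).
Twice the signed area of △XYZ is (-8)(4) − (10)(-4) = 8.
The area is nonzero, so the three points are not collinear.

No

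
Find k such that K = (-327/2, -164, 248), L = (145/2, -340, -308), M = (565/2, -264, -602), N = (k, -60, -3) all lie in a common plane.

The points are coplanar iff KL · (KM × KN) = 0.
Expanding, this is linear in k: (94000)k + (-3337000) = 0.
So k = 71/2.

71/2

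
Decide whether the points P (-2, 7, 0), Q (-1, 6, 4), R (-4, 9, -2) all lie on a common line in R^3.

No

PQ = (1, -1, 4), PR = (-2, 2, -2).
PQ × PR = (-6, -6, 0).
The cross product is nonzero, so the points do not lie on one line.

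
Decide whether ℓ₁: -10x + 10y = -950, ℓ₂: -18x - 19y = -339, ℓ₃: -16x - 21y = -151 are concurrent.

The three lines meet at one point iff the augmented coefficient matrix [aᵢ bᵢ cᵢ] has rank < 3, i.e. its determinant vanishes.
Here the determinant is -740.
Nonzero, so no common point exists.

No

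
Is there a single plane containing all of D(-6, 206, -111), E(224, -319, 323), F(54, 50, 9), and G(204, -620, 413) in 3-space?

No

The four points are coplanar iff the 3×3 determinant with rows DE, DF, DG is zero.
Rows: (230, -525, 434), (60, -156, 120), (210, -826, 524).
Expanding along the first row: (230)(17376) − (-525)(6240) + (434)(-16800) = -18720.
Nonzero ⇒ not coplanar.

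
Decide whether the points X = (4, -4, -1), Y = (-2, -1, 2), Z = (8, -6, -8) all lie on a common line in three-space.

XY = (-6, 3, 3), XZ = (4, -2, -7).
Comparing components 2 and 3: (3)(-7) − (3)(-2) = -15 ≠ 0, so XY and XZ are not parallel and the points are not collinear.

No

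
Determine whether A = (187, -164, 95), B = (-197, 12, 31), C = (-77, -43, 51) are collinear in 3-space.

AB = (-384, 176, -64), AC = (-264, 121, -44).
AB × AC = (0, 0, 0).
The cross product vanishes, so the three points are collinear.

Yes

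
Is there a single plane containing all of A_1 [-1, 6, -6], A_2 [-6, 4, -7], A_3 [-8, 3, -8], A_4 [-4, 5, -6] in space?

The four points are coplanar iff the 3×3 determinant with rows A_1A_2, A_1A_3, A_1A_4 is zero.
Rows: (-5, -2, -1), (-7, -3, -2), (-3, -1, 0).
Expanding along the first row: (-5)(-2) − (-2)(-6) + (-1)(-2) = 0.
Zero determinant ⇒ coplanar.

Yes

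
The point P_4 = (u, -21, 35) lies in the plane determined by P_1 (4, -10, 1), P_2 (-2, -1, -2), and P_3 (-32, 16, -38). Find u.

A normal to the plane is n = P_1P_2 × P_1P_3 = (-273, -126, 168).
P_4 lies in the plane iff n · P_1P_4 = 0.
This gives (-273)u + (8190) = 0, so u = 30.

30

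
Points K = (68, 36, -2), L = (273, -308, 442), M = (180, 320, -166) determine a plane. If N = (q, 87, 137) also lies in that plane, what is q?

A normal to the plane is n = KL × KM = (-69680, 83348, 96748).
N lies in the plane iff n · KN = 0.
This gives (-69680)q + (22436960) = 0, so q = 322.

322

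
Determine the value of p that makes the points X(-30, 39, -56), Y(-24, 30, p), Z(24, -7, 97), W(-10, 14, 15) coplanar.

Normal to plane XZW: n = (559, -774, -430); plane equation n·P = -22876.
Requiring n·Y = -22876: (-430)p + (-36636) = -22876.
So p = -32.

-32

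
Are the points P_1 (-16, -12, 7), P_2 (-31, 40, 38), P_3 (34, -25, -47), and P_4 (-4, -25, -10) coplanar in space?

No

The four points are coplanar iff the 3×3 determinant with rows P_1P_2, P_1P_3, P_1P_4 is zero.
Rows: (-15, 52, 31), (50, -13, -54), (12, -13, -17).
Expanding along the first row: (-15)(-481) − (52)(-202) + (31)(-494) = 2405.
Nonzero ⇒ not coplanar.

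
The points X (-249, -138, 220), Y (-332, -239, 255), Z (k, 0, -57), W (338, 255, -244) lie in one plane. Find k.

Coplanarity ⇔ det[XY; XZ; XW] = 0.
Expanding, this is linear in k: (-33109)k + (1622341) = 0.
So k = 49.

49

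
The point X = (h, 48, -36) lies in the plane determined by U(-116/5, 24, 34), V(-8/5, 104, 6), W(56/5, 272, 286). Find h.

The plane through U, V, W has equation 27104x − (32032/5)y + (13024/5)z = -3470016/5.
Substituting X: (27104)h + (-401280) = -3470016/5, so h = -54/5.

-54/5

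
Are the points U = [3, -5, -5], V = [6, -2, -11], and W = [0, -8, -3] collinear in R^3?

UV = (3, 3, -6), UW = (-3, -3, 2).
Comparing components 2 and 3: (3)(2) − (-6)(-3) = -12 ≠ 0, so UV and UW are not parallel and the points are not collinear.

No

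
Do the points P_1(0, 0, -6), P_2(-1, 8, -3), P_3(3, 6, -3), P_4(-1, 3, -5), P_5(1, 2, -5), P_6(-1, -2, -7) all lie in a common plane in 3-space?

Yes

The plane through P_1, P_2, P_3 has normal n = P_1P_2 × P_1P_3 = (6, 12, -30) and equation n·P = 180.
Checking the remaining points: n·P_4 = 180, n·P_5 = 180, n·P_6 = 180.
All equal 180, so all 6 points lie in one plane.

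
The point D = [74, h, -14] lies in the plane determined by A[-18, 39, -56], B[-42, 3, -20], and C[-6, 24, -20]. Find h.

67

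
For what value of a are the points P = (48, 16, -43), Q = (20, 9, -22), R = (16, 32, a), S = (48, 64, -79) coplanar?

-37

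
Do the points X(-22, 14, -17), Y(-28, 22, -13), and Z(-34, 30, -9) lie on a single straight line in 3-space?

XY = (-6, 8, 4), XZ = (-12, 16, 8).
XY × XZ = (0, 0, 0).
The cross product vanishes, so the three points are collinear.

Yes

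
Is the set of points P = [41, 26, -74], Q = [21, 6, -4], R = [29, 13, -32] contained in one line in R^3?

PQ = (-20, -20, 70), PR = (-12, -13, 42).
Comparing components 2 and 3: (-20)(42) − (70)(-13) = 70 ≠ 0, so PQ and PR are not parallel and the points are not collinear.

No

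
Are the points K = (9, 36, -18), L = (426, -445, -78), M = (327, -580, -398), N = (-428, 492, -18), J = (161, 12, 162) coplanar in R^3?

The plane through K, L, M has normal n = KL × KM = (145820, 139380, -103914) and equation n·P = 8200512.
Checking the remaining points: n·N = 8034452, n·J = 8315512.
Since n·N = 8034452 ≠ 8200512, N is off the plane and the points are not all coplanar.

No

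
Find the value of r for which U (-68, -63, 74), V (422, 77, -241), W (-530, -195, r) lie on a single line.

371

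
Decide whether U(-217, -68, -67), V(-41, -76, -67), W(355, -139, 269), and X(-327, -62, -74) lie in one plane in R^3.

No

A normal to the plane through U, V, W is n = UV × UW = (-2688, -59136, -7920).
The plane has equation n·P = 5135184. For X: n·X = 5131488.
5131488 ≠ 5135184, so X is off the plane.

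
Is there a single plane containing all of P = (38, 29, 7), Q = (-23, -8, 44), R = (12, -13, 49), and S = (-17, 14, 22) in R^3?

The four points are coplanar iff the 3×3 determinant with rows PQ, PR, PS is zero.
Rows: (-61, -37, 37), (-26, -42, 42), (-55, -15, 15).
Expanding along the first row: (-61)(0) − (-37)(1920) + (37)(-1920) = 0.
Zero determinant ⇒ coplanar.

Yes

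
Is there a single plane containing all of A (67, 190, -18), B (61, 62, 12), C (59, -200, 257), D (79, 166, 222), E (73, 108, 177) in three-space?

Yes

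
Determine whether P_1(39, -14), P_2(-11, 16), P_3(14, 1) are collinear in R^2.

Yes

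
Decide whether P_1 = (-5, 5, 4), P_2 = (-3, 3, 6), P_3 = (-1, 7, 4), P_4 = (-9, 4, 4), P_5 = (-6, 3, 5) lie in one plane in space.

No

The plane through P_1, P_2, P_3 has normal n = P_1P_2 × P_1P_3 = (-4, 8, 12) and equation n·P = 108.
Checking the remaining points: n·P_4 = 116, n·P_5 = 108.
Since n·P_4 = 116 ≠ 108, P_4 is off the plane and the points are not all coplanar.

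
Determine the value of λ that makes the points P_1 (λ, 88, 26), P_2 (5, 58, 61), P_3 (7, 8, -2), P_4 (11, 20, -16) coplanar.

Coplanarity ⇔ det[P_1P_2; P_1P_3; P_1P_4] = 0.
Expanding, this is linear in λ: (-1456)λ + (21840) = 0.
So λ = 15.

15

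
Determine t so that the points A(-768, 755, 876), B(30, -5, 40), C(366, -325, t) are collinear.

-312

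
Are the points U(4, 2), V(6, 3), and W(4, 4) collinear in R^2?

No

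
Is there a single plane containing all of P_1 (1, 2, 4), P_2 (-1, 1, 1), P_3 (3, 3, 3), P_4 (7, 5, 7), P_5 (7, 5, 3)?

The plane through P_1, P_2, P_3 has normal n = P_1P_2 × P_1P_3 = (4, -8, 0) and equation n·P = -12.
Checking the remaining points: n·P_4 = -12, n·P_5 = -12.
All equal -12, so all 5 points lie in one plane.

Yes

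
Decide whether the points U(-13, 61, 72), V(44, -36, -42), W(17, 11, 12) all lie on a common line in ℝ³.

No

UV = (57, -97, -114), UW = (30, -50, -60).
UV × UW = (120, 0, 60).
The cross product is nonzero, so the points do not lie on one line.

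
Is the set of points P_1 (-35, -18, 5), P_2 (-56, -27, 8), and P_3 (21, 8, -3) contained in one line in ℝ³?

No

P_1P_2 = (-21, -9, 3), P_1P_3 = (56, 26, -8).
Comparing components 2 and 3: (-9)(-8) − (3)(26) = -6 ≠ 0, so P_1P_2 and P_1P_3 are not parallel and the points are not collinear.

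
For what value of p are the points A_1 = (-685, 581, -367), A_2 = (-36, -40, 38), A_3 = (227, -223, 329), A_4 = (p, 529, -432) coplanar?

Normal to plane A_1A_2A_3: n = (-106596, -82344, 44556); plane equation n·P = 8824344.
Requiring n·A_4 = 8824344: (-106596)p + (-62808168) = 8824344.
So p = -672.

-672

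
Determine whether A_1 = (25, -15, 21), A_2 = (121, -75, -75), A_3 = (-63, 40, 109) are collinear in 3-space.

A_1A_2 = (96, -60, -96), A_1A_3 = (-88, 55, 88).
Each component of A_1A_3 is -11/12 times the corresponding component of A_1A_2, so A_1A_3 = -11/12·A_1A_2 and the points are collinear.

Yes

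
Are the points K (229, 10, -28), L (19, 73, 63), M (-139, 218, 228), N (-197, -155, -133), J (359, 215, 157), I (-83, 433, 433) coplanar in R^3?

Yes

The plane through K, L, M has normal n = KL × KM = (-2800, 20272, -20496) and equation n·P = 135408.
Checking the remaining points: n·N = 135408, n·J = 135408, n·I = 135408.
All equal 135408, so all 6 points lie in one plane.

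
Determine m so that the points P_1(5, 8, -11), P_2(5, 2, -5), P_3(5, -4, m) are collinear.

Direction P_1P_2 = (0, -6, 6). From the y-coordinate of P_3, the parameter along the line is τ = (-4 − 8)/(-6) = 2.
Then m = (-11) + 2·(6) = 1.

1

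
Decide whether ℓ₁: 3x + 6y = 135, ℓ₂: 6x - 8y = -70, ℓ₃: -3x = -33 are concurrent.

Yes

The three lines meet at one point iff the augmented coefficient matrix [aᵢ bᵢ cᵢ] has rank < 3, i.e. its determinant vanishes.
Here the determinant is 0.
It vanishes, so the lines are concurrent at (11, 17).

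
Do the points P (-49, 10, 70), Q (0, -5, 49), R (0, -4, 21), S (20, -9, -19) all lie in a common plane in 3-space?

Yes

With P as base: PQ = (49, -15, -21), PR = (49, -14, -49), PS = (69, -19, -89).
PR × PS = (315, 980, 35).
PQ · (PR × PS) = 0.
The scalar triple product vanishes, so the four points are coplanar.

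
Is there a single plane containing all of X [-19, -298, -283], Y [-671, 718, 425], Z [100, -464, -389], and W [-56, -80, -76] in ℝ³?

The four points are coplanar iff the 3×3 determinant with rows XY, XZ, XW is zero.
Rows: (-652, 1016, 708), (119, -166, -106), (-37, 218, 207).
Expanding along the first row: (-652)(-11254) − (1016)(20711) + (708)(19800) = 313632.
Nonzero ⇒ not coplanar.

No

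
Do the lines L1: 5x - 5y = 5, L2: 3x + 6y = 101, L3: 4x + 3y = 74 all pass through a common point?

The three lines meet at one point iff the augmented coefficient matrix [aᵢ bᵢ cᵢ] has rank < 3, i.e. its determinant vanishes.
Here the determinant is -280.
Nonzero, so no common point exists.

No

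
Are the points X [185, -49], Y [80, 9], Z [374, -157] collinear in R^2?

XY = (-105, 58), XZ = (189, -108).
If collinear, XZ would be a scalar multiple of XY. But (-105)·(-108) ≠ (58)·(189) (difference 378), so they are not parallel; the points are not collinear.

No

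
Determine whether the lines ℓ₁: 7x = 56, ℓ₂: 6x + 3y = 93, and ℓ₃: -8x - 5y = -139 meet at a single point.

Lines aᵢx + bᵢy = cᵢ with pairwise distinct directions are concurrent exactly when det[aᵢ bᵢ cᵢ] = 0.
Here the determinant is 0.
It vanishes, so the lines are concurrent at (8, 15).

Yes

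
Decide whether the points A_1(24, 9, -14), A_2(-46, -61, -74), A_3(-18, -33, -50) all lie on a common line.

A_1A_2 = (-70, -70, -60), A_1A_3 = (-42, -42, -36).
Each component of A_1A_3 is 3/5 times the corresponding component of A_1A_2, so A_1A_3 = 3/5·A_1A_2 and the points are collinear.

Yes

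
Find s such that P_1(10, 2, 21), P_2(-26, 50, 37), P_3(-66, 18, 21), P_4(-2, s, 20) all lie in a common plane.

Normal to plane P_1P_2P_3: n = (-256, -1216, 3072); plane equation n·P = 59520.
Requiring n·P_4 = 59520: (-1216)s + (61952) = 59520.
So s = 2.

2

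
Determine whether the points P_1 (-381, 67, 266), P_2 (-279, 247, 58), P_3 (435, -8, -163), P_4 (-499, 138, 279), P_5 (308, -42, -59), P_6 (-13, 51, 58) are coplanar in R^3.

Yes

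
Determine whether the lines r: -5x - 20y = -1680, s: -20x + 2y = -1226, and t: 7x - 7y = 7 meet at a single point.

Intersecting r and s: solving the 2×2 system gives (x, y) = (68, 67).
Substitute into t: (7)(68) + (-7)(67) = 7.
This equals 7, so (68, 67) lies on all three lines and they are concurrent.

Yes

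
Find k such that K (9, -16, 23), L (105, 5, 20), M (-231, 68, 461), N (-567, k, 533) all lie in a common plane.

The points are coplanar iff KL · (KM × KN) = 0.
Expanding, this is linear in k: (-41328)k + (578592) = 0.
So k = 14.

14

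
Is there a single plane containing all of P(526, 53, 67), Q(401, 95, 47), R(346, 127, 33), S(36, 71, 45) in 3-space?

The four points are coplanar iff the 3×3 determinant with rows PQ, PR, PS is zero.
Rows: (-125, 42, -20), (-180, 74, -34), (-490, 18, -22).
Expanding along the first row: (-125)(-1016) − (42)(-12700) + (-20)(33020) = 0.
Zero determinant ⇒ coplanar.

Yes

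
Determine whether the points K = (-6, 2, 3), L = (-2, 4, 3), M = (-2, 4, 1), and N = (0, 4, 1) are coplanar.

A normal to the plane through K, L, M is n = KL × KM = (-4, 8, 0).
The plane has equation n·P = 40. For N: n·N = 32.
32 ≠ 40, so N is off the plane.

No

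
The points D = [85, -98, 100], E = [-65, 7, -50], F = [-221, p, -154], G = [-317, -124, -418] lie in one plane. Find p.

The points are coplanar iff DE · (DF × DG) = 0.
Expanding, this is linear in p: (17400)p + (-4419600) = 0.
So p = 254.

254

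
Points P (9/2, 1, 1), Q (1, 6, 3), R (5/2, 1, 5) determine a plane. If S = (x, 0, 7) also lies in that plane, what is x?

2

Coplanarity requires PQ · (PR × PS) = 0.
PQ = (-7/2, 5, 2), PR = (-2, 0, 4); the triple product is linear in x with coefficient 20 and constant term -40.
Setting it to zero: x = 2.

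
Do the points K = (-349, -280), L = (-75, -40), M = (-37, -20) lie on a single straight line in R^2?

No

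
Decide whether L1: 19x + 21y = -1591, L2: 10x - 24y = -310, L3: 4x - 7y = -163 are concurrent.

No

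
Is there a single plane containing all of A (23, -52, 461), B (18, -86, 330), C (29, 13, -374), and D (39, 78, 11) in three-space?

Yes

A normal to the plane through A, B, C is n = AB × AC = (36905, -4961, -121).
The plane has equation n·P = 1051006. For D: n·D = 1051006.
Equal, so D lies in the plane and all four are coplanar.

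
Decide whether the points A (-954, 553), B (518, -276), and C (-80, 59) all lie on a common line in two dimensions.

No

AB = (1472, -829), AC = (874, -494).
If collinear, AC would be a scalar multiple of AB. But (1472)·(-494) ≠ (-829)·(874) (difference -2622), so they are not parallel; the points are not collinear.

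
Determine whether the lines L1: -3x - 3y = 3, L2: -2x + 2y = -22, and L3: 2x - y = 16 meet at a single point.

Yes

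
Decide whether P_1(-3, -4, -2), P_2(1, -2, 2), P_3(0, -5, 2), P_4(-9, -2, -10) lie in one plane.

Yes

With P_1 as base: P_1P_2 = (4, 2, 4), P_1P_3 = (3, -1, 4), P_1P_4 = (-6, 2, -8).
P_1P_3 × P_1P_4 = (0, 0, 0).
P_1P_2 · (P_1P_3 × P_1P_4) = 0.
The scalar triple product vanishes, so the four points are coplanar.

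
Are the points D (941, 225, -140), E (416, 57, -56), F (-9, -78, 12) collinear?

DE = (-525, -168, 84), DF = (-950, -303, 152).
Comparing components 2 and 3: (-168)(152) − (84)(-303) = -84 ≠ 0, so DE and DF are not parallel and the points are not collinear.

No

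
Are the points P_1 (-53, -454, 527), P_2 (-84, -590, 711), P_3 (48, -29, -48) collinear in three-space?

No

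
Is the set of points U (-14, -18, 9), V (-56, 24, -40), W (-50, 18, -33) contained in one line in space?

UV = (-42, 42, -49), UW = (-36, 36, -42).
Each component of UW is 6/7 times the corresponding component of UV, so UW = 6/7·UV and the points are collinear.

Yes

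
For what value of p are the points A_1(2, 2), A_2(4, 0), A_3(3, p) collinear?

The three points are collinear iff det[A_1A_2; A_1A_3] = 0.
This determinant is linear in p: (2)p + (-2) = 0, so p = 1.

1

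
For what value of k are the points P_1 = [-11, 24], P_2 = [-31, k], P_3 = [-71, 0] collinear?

16

The three points are collinear iff det[P_1P_2; P_1P_3] = 0.
This determinant is linear in k: (60)k + (-960) = 0, so k = 16.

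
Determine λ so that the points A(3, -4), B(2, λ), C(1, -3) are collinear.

The three points are collinear iff det[AB; AC] = 0.
This determinant is linear in λ: (2)λ + (7) = 0, so λ = -7/2.

-7/2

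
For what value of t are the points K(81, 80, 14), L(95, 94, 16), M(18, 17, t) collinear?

Direction KL = (14, 14, 2). From the x-coordinate of M, the parameter along the line is τ = (18 − 81)/14 = -9/2.
Then t = 14 + (-9/2)·(2) = 5.

5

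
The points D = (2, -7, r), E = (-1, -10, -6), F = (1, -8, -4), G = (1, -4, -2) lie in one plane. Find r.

The points are coplanar iff DE · (DF × DG) = 0.
Expanding, this is linear in r: (-8)r + (-24) = 0.
So r = -3.

-3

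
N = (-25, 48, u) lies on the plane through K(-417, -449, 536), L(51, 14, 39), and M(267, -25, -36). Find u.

Coplanarity requires KL · (KM × KN) = 0.
KL = (468, 463, -497), KM = (684, 424, -572); the triple product is linear in u with coefficient -118260 and constant term 6267780.
Setting it to zero: u = 53.

53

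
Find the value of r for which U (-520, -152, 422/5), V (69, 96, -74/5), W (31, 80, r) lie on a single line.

-42/5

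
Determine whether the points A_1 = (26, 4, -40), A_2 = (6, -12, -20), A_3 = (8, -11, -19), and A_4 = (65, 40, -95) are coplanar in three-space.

No

The four points are coplanar iff the 3×3 determinant with rows A_1A_2, A_1A_3, A_1A_4 is zero.
Rows: (-20, -16, 20), (-18, -15, 21), (39, 36, -55).
Expanding along the first row: (-20)(69) − (-16)(171) + (20)(-63) = 96.
Nonzero ⇒ not coplanar.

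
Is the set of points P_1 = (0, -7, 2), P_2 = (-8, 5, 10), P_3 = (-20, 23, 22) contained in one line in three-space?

Yes

P_1P_2 = (-8, 12, 8), P_1P_3 = (-20, 30, 20).
P_1P_2 × P_1P_3 = (0, 0, 0).
The cross product vanishes, so the three points are collinear.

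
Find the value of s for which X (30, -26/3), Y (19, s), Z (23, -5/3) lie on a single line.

7/3

The three points are collinear iff det[XY; XZ] = 0.
This determinant is linear in s: (7)s + (-49/3) = 0, so s = 7/3.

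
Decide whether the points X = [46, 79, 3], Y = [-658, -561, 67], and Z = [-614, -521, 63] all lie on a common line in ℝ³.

Yes

XY = (-704, -640, 64), XZ = (-660, -600, 60).
Each component of XZ is 15/16 times the corresponding component of XY, so XZ = 15/16·XY and the points are collinear.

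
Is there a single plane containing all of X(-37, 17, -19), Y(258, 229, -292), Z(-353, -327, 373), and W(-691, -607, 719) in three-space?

A normal to the plane through X, Y, Z is n = XY × XZ = (-10808, -29372, -34488).
The plane has equation n·P = 555844. For W: n·W = 500260.
500260 ≠ 555844, so W is off the plane.

No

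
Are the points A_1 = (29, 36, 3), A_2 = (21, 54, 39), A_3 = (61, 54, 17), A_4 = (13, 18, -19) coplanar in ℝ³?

No

A normal to the plane through A_1, A_2, A_3 is n = A_1A_2 × A_1A_3 = (-396, 1264, -720).
The plane has equation n·P = 31860. For A_4: n·A_4 = 31284.
31284 ≠ 31860, so A_4 is off the plane.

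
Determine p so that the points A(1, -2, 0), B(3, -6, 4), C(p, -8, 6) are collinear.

4

Collinearity requires AB × AC = 0; each component is linear in p.
The y-component gives (4)p + (-16) = 0, so p = 4.
The remaining components then also vanish.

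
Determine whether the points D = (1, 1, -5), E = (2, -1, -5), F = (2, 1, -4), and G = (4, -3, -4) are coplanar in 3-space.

Yes

With D as base: DE = (1, -2, 0), DF = (1, 0, 1), DG = (3, -4, 1).
DF × DG = (4, 2, -4).
DE · (DF × DG) = 0.
The scalar triple product vanishes, so the four points are coplanar.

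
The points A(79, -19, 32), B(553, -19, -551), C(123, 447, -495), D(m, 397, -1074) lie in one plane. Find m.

635

Coplanarity ⇔ det[AB; AC; AD] = 0.
Expanding, this is linear in m: (271678)m + (-172515530) = 0.
So m = 635.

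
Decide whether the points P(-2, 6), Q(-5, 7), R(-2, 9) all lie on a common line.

No

PQ = (-3, 1), PR = (0, 3).
Twice the signed area of △PQR is (-3)(3) − (1)(0) = -9.
The area is nonzero, so the three points are not collinear.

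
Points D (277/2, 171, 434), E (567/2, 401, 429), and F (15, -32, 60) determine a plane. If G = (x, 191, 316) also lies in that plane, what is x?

305/2

Coplanarity requires DE · (DF × DG) = 0.
DE = (145, 230, -5), DF = (-247/2, -203, -374); the triple product is linear in x with coefficient -87035 and constant term 26545675/2.
Setting it to zero: x = 305/2.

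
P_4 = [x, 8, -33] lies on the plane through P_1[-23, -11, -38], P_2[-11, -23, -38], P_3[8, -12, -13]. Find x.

-36

The plane through P_1, P_2, P_3 has equation −300x − 300y + 360z = -3480.
Substituting P_4: (-300)x + (-14280) = -3480, so x = -36.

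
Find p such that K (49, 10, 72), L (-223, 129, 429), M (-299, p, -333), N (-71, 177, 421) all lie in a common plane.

-353

The points are coplanar iff KL · (KM × KN) = 0.
Expanding, this is linear in p: (-52088)p + (-18387064) = 0.
So p = -353.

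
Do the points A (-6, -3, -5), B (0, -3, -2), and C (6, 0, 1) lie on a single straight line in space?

AB = (6, 0, 3), AC = (12, 3, 6).
AB × AC = (-9, 0, 18).
The cross product is nonzero, so the points do not lie on one line.

No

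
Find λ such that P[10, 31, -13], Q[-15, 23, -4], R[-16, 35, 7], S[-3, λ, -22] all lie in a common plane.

Normal to plane PQR: n = (-196, 266, -308); plane equation n·X = 10290.
Requiring n·S = 10290: (266)λ + (7364) = 10290.
So λ = 11.

11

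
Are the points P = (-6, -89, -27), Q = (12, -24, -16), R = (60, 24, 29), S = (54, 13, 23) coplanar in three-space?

A normal to the plane through P, Q, R is n = PQ × PR = (2397, -282, -2256).
The plane has equation n·X = 71628. For S: n·S = 73884.
73884 ≠ 71628, so S is off the plane.

No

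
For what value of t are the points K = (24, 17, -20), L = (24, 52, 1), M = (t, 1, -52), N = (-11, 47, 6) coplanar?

122

Coplanarity ⇔ det[KL; KM; KN] = 0.
Expanding, this is linear in t: (-280)t + (34160) = 0.
So t = 122.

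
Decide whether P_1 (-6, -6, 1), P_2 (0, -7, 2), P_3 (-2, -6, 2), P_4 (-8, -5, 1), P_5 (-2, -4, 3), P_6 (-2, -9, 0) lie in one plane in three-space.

The plane through P_1, P_2, P_3 has normal n = P_1P_2 × P_1P_3 = (-1, -2, 4) and equation n·P = 22.
Checking the remaining points: n·P_4 = 22, n·P_5 = 22, n·P_6 = 20.
Since n·P_6 = 20 ≠ 22, P_6 is off the plane and the points are not all coplanar.

No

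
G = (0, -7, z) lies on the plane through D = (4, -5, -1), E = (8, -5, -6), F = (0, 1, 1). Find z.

A normal to the plane is n = DE × DF = (30, 12, 24).
G lies in the plane iff n · DG = 0.
This gives (24)z + (-120) = 0, so z = 5.

5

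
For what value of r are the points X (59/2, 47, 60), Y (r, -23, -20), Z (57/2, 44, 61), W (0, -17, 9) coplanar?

-11/2

Normal to plane XZW: n = (217, -161/2, -49/2); plane equation n·P = 1148.
Requiring n·Y = 1148: (217)r + (4683/2) = 1148.
So r = -11/2.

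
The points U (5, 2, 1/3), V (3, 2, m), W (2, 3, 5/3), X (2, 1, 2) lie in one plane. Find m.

Normal to plane UWX: n = (3, 1, 6); plane equation n·P = 19.
Requiring n·V = 19: (6)m + (11) = 19.
So m = 4/3.

4/3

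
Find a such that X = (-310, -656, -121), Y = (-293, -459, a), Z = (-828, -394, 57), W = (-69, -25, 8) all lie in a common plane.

Coplanarity ⇔ det[XY; XZ; XW] = 0.
Expanding, this is linear in a: (-390000)a + (-26910000) = 0.
So a = -69.

-69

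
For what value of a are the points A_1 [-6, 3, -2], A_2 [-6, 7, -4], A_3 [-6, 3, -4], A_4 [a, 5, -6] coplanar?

-6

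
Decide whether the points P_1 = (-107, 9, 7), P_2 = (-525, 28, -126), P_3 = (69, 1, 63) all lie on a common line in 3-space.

P_1P_2 = (-418, 19, -133), P_1P_3 = (176, -8, 56).
Each component of P_1P_3 is -8/19 times the corresponding component of P_1P_2, so P_1P_3 = -8/19·P_1P_2 and the points are collinear.

Yes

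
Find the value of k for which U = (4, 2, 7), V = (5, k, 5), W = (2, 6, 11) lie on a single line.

0

Collinearity requires UV × UW = 0; each component is linear in k.
The x-component gives (4)k + (0) = 0, so k = 0.
The remaining components then also vanish.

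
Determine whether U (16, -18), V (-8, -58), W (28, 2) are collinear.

Yes

UV = (-24, -40), UW = (12, 20).
Checking proportionality: UW = -1/2·UV, so the vectors are parallel and the points are collinear.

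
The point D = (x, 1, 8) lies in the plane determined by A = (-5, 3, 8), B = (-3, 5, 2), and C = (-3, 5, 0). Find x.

-7

The plane through A, B, C has equation −4x + 4y = 32.
Substituting D: (-4)x + (4) = 32, so x = -7.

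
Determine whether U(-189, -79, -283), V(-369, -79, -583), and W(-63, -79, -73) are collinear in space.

Yes

UV = (-180, 0, -300), UW = (126, 0, 210).
UV × UW = (0, 0, 0).
The cross product vanishes, so the three points are collinear.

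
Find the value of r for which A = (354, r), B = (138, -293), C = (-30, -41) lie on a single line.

-617

Collinearity: (A − B) must be parallel to (C − B) = (-168, 252).
Cross-multiplying the components: (r − (-293))·(-168) = (216)·(252).
Solving gives r = -617.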